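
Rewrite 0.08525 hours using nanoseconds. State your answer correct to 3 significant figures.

3.07e+11 nanoseconds

1 h = 3.60000e+12 nanoseconds.
0.08525 × 3.60000e+12 ≈ 3.07e+11 ns.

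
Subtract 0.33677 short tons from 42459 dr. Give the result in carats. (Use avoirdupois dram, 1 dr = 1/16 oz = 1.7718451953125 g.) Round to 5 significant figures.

-1.1514e+6 carats

42459 dr = 376154 ct and 0.33677 short ton = 1.52756e+6 ct.
376154 − 1.52756e+6 ≈ -1.1514e+6 ct.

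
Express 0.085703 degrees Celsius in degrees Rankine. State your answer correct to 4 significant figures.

°R = (°C + 273.15) × 9/5.
Applying the formula gives 491.8 °R.

491.8 °R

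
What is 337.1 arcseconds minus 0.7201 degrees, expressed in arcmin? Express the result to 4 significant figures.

-37.59 arcminutes

337.1 arcsec = 5.61833 arcmin and 0.7201 ° = 43.2060 arcmin.
5.61833 − 43.2060 ≈ -37.59 arcmin.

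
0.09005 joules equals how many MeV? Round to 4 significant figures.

1 J = 6.24151 × 10^12 MeV.
Then 0.09005 × 6.24151 × 10^12 ≈ 5.620 × 10^11 MeV.

5.620 × 10^11 megaelectronvolts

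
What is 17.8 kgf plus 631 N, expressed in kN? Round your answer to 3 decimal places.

17.8 kgf = 0.174558 kN and 631 N = 0.631000 kN.
0.174558 + 0.631000 ≈ 0.806 kN.

0.806 kN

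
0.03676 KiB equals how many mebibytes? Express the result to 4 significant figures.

3.590 × 10^-5 mebibytes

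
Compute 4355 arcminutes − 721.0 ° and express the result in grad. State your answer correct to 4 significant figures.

4355 arcmin = 80.6481 grad and 721.0 ° = 801.111 grad.
80.6481 − 801.111 ≈ -720.5 grad.

-720.5 gradians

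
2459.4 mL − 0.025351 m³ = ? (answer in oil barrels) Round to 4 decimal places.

2459.4 mL = 0.0154692 bbl and 0.025351 m³ = 0.159453 bbl.
0.0154692 − 0.159453 ≈ -0.1440 bbl.

-0.1440 oil barrels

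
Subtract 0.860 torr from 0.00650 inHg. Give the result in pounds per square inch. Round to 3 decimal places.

-0.013 psi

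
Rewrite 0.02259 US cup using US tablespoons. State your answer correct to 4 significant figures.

0.3614 US tablespoons

1 US cup = 16.0000 US tablespoons.
So 0.02259 × 16.0000 ≈ 0.3614 US tbsp.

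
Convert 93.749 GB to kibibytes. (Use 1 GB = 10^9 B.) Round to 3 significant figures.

9.16 × 10^7 kibibytes

1 GB = 976562.5 KiB.
So 93.749 × 976562.5 ≈ 9.16 × 10^7 KiB.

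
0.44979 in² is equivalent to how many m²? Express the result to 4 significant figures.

0.0002902 m²

1 in² = 0.000645160 m².
Then 0.44979 × 0.000645160 ≈ 0.0002902 m².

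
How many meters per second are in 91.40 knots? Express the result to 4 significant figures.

1 kn = 0.514444 m/s.
Thus 91.40 × 0.514444 ≈ 47.02 m/s.

47.02 m/s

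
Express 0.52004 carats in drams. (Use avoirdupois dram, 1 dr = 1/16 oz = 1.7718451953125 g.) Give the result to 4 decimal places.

0.0587 dr

1 ct = 0.112877 dr.
Then 0.52004 × 0.112877 ≈ 0.0587 dr.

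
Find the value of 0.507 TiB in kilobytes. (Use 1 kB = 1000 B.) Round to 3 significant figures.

5.57e+8 kilobytes

1 tebibyte = 1.09951e+9 kilobytes.
Thus 0.507 × 1.09951e+9 ≈ 5.57e+8 kB.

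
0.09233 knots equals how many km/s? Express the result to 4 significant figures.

1 knot = 0.000514444 km/s.
0.09233 × 0.000514444 ≈ 4.750 × 10^-5 km/s.

4.750 × 10^-5 km/s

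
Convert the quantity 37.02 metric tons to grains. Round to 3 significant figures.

5.71 × 10^8 gr

1 metric ton = 1.54324 × 10^7 grains.
So 37.02 × 1.54324 × 10^7 ≈ 5.71 × 10^8 gr.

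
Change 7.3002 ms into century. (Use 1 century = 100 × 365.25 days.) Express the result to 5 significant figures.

2.3133e-12 century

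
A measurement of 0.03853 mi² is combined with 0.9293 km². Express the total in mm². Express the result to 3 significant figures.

1.03e+12 mm²

0.03853 mi² = 9.97922e+10 mm² and 0.9293 km² = 9.29300e+11 mm².
9.97922e+10 + 9.29300e+11 ≈ 1.03e+12 mm².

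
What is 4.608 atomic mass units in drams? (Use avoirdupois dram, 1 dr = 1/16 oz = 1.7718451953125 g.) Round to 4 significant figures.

1 u = 9.37181e-25 dr.
Thus 4.608 × 9.37181e-25 ≈ 4.319e-24 dr.

4.319e-24 drams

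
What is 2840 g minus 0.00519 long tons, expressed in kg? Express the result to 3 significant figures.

-2.43 kg

2840 g = 2.84000 kg and 0.00519 long ton = 5.27328 kg.
2.84000 − 5.27328 ≈ -2.43 kg.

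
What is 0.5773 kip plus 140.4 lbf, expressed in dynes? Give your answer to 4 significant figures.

3.192 × 10^8 dyn

0.5773 kip = 2.56796 × 10^8 dyn and 140.4 lbf = 6.24530 × 10^7 dyn.
2.56796 × 10^8 + 6.24530 × 10^7 ≈ 3.192 × 10^8 dyn.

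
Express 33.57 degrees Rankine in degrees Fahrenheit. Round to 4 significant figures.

°R = °F + 459.67.
Applying the formula gives -426.1 °F.

-426.1 °F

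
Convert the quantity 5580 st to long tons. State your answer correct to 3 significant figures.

1 stone = 0.00625000 long tons.
Thus 5580 × 0.00625000 ≈ 34.9 long ton.

34.9 long ton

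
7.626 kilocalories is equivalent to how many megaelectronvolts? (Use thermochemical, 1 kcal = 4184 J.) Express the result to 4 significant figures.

1.991 × 10^17 MeV

1 kilocalorie = 2.61145 × 10^16 MeV.
Then 7.626 × 2.61145 × 10^16 ≈ 1.991 × 10^17 MeV.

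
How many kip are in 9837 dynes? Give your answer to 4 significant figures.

1 dyne = 2.24809e-9 kip.
Thus 9837 × 2.24809e-9 ≈ 2.211e-5 kip.

2.211e-5 kip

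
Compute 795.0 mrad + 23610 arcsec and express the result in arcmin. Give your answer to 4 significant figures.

3127 arcmin

795.0 mrad = 2733.01 arcmin and 23610 arcsec = 393.500 arcmin.
2733.01 + 393.500 ≈ 3127 arcmin.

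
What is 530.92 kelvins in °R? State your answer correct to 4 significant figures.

°R = K × 9/5.
Applying the formula gives 955.7 °R.

955.7 °R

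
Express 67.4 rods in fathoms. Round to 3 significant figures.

185 fathom

1 rod = 2.75000 fathom.
67.4 × 2.75000 ≈ 185 fathom.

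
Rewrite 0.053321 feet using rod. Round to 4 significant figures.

0.003232 rod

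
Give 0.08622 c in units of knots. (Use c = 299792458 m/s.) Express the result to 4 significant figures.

1 speed of light = 5.82750 × 10^8 kn.
Then 0.08622 × 5.82750 × 10^8 ≈ 5.024 × 10^7 kn.

5.024 × 10^7 knots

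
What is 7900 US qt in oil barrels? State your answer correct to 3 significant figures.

47.0 bbl

1 US qt = 0.00595238 oil barrels.
So 7900 × 0.00595238 ≈ 47.0 bbl.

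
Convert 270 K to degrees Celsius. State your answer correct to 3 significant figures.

K = °C + 273.15.
Applying the formula gives -3.15 °C.

-3.15 degrees Celsius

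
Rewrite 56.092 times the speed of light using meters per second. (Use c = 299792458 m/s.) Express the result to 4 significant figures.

1 speed of light = 2.99792 × 10^8 m/s.
So 56.092 × 2.99792 × 10^8 ≈ 1.682 × 10^10 m/s.

1.682 × 10^10 m/s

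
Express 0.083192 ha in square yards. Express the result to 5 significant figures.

994.97 yd²

1 hectare = 11959.9 yd².
Thus 0.083192 × 11959.9 ≈ 994.97 yd².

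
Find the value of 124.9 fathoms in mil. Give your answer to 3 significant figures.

1 fathom = 72000.0 mil.
Then 124.9 × 72000.0 ≈ 8.99 × 10^6 mil.

8.99 × 10^6 mils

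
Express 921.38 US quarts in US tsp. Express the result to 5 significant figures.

176900 US teaspoons

1 US quart = 192.000 US tsp.
Then 921.38 × 192.000 ≈ 176900 US tsp.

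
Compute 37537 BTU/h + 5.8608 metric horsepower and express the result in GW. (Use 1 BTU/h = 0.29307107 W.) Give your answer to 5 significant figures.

1.5312e-5 GW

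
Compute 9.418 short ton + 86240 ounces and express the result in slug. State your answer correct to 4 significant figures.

753.0 slugs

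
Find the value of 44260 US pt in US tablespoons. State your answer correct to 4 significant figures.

1.416 × 10^6 US tbsp

1 US pint = 32.0000 US tbsp.
Then 44260 × 32.0000 ≈ 1.416 × 10^6 US tbsp.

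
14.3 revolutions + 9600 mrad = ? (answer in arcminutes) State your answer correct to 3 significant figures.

14.3 rev = 308880 arcmin and 9600 mrad = 33002.4 arcmin.
308880 + 33002.4 ≈ 342000 arcmin.

342000 arcminutes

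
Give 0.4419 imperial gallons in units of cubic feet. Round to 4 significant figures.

1 imp gal = 0.160544 ft³.
Thus 0.4419 × 0.160544 ≈ 0.07094 ft³.

0.07094 ft³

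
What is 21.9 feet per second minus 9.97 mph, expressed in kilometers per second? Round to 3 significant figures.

0.00222 kilometers per second

21.9 ft/s = 0.00667512 km/s and 9.97 mph = 0.00445699 km/s.
0.00667512 − 0.00445699 ≈ 0.00222 km/s.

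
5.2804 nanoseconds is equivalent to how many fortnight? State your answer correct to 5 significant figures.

4.3654e-15 fortnights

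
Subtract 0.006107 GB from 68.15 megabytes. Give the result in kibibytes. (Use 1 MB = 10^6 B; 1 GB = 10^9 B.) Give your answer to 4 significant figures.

60590 KiB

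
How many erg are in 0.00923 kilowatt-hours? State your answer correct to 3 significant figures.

3.32e+11 erg

1 kWh = 3.60000e+13 ergs.
So 0.00923 × 3.60000e+13 ≈ 3.32e+11 erg.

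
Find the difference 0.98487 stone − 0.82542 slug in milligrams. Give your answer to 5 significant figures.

0.98487 st = 6.25421e+6 mg and 0.82542 slug = 1.20461e+7 mg.
6.25421e+6 − 1.20461e+7 ≈ -5.7919e+6 mg.

-5.7919e+6 milligrams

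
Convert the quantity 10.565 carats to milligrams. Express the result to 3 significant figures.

2110 mg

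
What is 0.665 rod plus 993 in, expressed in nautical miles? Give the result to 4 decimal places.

0.665 rod = 0.00180584 nmi and 993 in = 0.0136189 nmi.
0.00180584 + 0.0136189 ≈ 0.0154 nmi.

0.0154 nmi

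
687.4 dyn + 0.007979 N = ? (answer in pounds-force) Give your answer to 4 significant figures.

0.003339 lbf

687.4 dyn = 0.00154534 lbf and 0.007979 N = 0.00179375 lbf.
0.00154534 + 0.00179375 ≈ 0.003339 lbf.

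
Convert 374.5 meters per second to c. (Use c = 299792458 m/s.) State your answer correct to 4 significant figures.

1 meter per second = 3.33564e-9 c.
Thus 374.5 × 3.33564e-9 ≈ 1.249e-6 c.

1.249e-6 times the speed of light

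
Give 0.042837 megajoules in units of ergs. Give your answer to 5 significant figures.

1 MJ = 1.00000e+13 ergs.
Thus 0.042837 × 1.00000e+13 ≈ 4.2837e+11 erg.

4.2837e+11 ergs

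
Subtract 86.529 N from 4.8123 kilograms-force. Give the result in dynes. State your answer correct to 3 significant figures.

-3.93e+6 dynes

4.8123 kgf = 4.71925e+6 dyn and 86.529 N = 8.65290e+6 dyn.
4.71925e+6 − 8.65290e+6 ≈ -3.93e+6 dyn.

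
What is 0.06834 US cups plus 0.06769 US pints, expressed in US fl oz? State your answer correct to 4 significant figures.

0.06834 US cup = 0.546720 US fl oz and 0.06769 US pt = 1.08304 US fl oz.
0.546720 + 1.08304 ≈ 1.630 US fl oz.

1.630 US fl oz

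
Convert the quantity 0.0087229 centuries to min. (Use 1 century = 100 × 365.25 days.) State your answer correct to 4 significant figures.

1 century = 5.25960 × 10^7 min.
Thus 0.0087229 × 5.25960 × 10^7 ≈ 458800 min.

458800 minutes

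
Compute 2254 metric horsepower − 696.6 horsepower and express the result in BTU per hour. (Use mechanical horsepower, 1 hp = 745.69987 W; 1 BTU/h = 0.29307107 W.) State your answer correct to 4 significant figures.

2254 PS = 5.65670e+6 BTU/h and 696.6 hp = 1.77245e+6 BTU/h.
5.65670e+6 − 1.77245e+6 ≈ 3.884e+6 BTU/h.

3.884e+6 BTU per hour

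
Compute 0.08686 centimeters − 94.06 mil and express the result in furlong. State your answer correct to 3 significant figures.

0.08686 cm = 4.31778 × 10^-6 furlong and 94.06 mil = 1.18763 × 10^-5 furlong.
4.31778 × 10^-6 − 1.18763 × 10^-5 ≈ -7.56 × 10^-6 furlong.

-7.56 × 10^-6 furlong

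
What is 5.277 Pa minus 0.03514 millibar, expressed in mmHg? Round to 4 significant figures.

5.277 Pa = 0.0395807 mmHg and 0.03514 mbar = 0.0263572 mmHg.
0.0395807 − 0.0263572 ≈ 0.01322 mmHg.

0.01322 mmHg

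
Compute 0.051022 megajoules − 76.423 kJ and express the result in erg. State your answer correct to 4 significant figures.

-2.540e+11 erg

0.051022 MJ = 5.10220e+11 erg and 76.423 kJ = 7.64230e+11 erg.
5.10220e+11 − 7.64230e+11 ≈ -2.540e+11 erg.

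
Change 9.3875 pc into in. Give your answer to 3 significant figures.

1.14 × 10^19 inches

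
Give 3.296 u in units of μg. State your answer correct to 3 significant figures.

5.47e-18 micrograms

1 atomic mass unit = 1.66054e-18 micrograms.
3.296 × 1.66054e-18 ≈ 5.47e-18 μg.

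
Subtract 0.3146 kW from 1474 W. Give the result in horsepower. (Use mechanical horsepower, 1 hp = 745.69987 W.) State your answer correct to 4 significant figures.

1.555 hp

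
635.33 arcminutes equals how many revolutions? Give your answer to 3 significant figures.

0.0294 revolutions

1 arcminute = 4.62963 × 10^-5 revolutions.
So 635.33 × 4.62963 × 10^-5 ≈ 0.0294 rev.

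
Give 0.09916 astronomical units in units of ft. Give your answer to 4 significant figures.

1 astronomical unit = 4.90807e+11 feet.
0.09916 × 4.90807e+11 ≈ 4.867e+10 ft.

4.867e+10 feet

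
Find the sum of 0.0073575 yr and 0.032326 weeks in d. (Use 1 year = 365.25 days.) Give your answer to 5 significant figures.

0.0073575 yr = 2.68733 d and 0.032326 wk = 0.226282 d.
2.68733 + 0.226282 ≈ 2.9136 d.

2.9136 days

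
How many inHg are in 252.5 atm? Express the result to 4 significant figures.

1 atm = 29.9213 inHg.
Then 252.5 × 29.9213 ≈ 7555 inHg.

7555 inHg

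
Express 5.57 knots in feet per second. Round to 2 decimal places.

9.40 ft/s

1 kn = 1.68781 feet per second.
Then 5.57 × 1.68781 ≈ 9.40 ft/s.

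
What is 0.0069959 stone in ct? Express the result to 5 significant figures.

1 stone = 31751.5 ct.
So 0.0069959 × 31751.5 ≈ 222.13 ct.

222.13 carats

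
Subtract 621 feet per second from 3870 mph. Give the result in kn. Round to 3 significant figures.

3000 kn

3870 mph = 3362.94 kn and 621 ft/s = 367.932 kn.
3362.94 − 367.932 ≈ 3000 kn.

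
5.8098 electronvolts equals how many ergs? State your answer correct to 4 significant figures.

9.308 × 10^-12 erg

1 electronvolt = 1.60218 × 10^-12 ergs.
So 5.8098 × 1.60218 × 10^-12 ≈ 9.308 × 10^-12 erg.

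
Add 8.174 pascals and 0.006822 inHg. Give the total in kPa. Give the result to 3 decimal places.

0.031 kPa

8.174 Pa = 0.00817400 kPa and 0.006822 inHg = 0.0231019 kPa.
0.00817400 + 0.0231019 ≈ 0.031 kPa.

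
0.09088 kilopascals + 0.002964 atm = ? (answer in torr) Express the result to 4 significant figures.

0.09088 kPa = 0.681656 torr and 0.002964 atm = 2.25264 torr.
0.681656 + 2.25264 ≈ 2.934 torr.

2.934 torr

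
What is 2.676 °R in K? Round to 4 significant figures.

°R = K × 9/5.
Applying the formula gives 1.487 K.

1.487 K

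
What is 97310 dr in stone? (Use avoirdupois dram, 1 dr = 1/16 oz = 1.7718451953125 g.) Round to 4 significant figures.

27.15 st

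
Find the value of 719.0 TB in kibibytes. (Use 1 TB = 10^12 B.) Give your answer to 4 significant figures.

7.021 × 10^11 KiB

1 TB = 9.765625 × 10^8 KiB.
719.0 × 9.765625 × 10^8 ≈ 7.021 × 10^11 KiB.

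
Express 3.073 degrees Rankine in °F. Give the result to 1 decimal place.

-456.6 degrees Fahrenheit

°R = °F + 459.67.
Applying the formula gives -456.6 °F.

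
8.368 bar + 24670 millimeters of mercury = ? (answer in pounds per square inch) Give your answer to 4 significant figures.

8.368 bar = 121.368 psi and 24670 mmHg = 477.038 psi.
121.368 + 477.038 ≈ 598.4 psi.

598.4 pounds per square inch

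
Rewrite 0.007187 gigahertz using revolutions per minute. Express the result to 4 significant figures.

4.312 × 10^8 rpm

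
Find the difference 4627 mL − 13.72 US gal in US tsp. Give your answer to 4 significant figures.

-9598 US tsp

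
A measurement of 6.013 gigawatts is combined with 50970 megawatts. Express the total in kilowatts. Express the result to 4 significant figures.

5.698e+7 kW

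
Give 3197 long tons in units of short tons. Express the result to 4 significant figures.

1 long ton = 1.12000 short ton.
So 3197 × 1.12000 ≈ 3581 short ton.

3581 short tons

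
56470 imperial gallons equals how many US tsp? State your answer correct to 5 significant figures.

5.2084 × 10^7 US teaspoons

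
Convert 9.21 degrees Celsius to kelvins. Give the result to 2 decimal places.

282.36 kelvins

K = °C + 273.15.
Applying the formula gives 282.36 K.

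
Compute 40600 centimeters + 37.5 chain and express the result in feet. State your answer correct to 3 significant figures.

3810 ft

40600 cm = 1332.02 ft and 37.5 chain = 2475.00 ft.
1332.02 + 2475.00 ≈ 3810 ft.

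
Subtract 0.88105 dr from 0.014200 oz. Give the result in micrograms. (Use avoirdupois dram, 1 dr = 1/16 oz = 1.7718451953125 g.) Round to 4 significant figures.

0.014200 oz = 402563 μg and 0.88105 dr = 1.56108 × 10^6 μg.
402563 − 1.56108 × 10^6 ≈ -1.159 × 10^6 μg.

-1.159 × 10^6 micrograms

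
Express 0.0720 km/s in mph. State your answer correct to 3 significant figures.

1 kilometer per second = 2236.94 mph.
So 0.0720 × 2236.94 ≈ 161 mph.

161 miles per hour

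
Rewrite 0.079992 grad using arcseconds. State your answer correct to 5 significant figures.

259.17 arcsec

1 grad = 3240.00 arcseconds.
So 0.079992 × 3240.00 ≈ 259.17 arcsec.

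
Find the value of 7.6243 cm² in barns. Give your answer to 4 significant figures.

7.624 × 10^24 barns

1 cm² = 1.00000 × 10^24 barn.
7.6243 × 1.00000 × 10^24 ≈ 7.624 × 10^24 barn.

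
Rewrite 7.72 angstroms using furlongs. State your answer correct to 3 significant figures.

1 angstrom = 4.97097e-13 furlong.
Thus 7.72 × 4.97097e-13 ≈ 3.84e-12 furlong.

3.84e-12 furlongs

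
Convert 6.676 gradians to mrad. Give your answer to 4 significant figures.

1 gradian = 15.7080 mrad.
Then 6.676 × 15.7080 ≈ 104.9 mrad.

104.9 milliradians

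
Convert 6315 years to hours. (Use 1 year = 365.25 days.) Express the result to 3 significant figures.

1 yr = 8766.00 hours.
6315 × 8766.00 ≈ 5.54e+7 h.

5.54e+7 hours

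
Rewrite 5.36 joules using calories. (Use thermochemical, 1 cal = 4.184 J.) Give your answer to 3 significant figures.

1.28 cal

1 J = 0.239006 cal.
Then 5.36 × 0.239006 ≈ 1.28 cal.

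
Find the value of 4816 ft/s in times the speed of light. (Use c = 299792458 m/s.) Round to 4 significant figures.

4.896 × 10^-6 c

1 foot per second = 1.01670 × 10^-9 times the speed of light.
4816 × 1.01670 × 10^-9 ≈ 4.896 × 10^-6 c.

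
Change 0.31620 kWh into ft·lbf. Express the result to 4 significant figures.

1 kilowatt-hour = 2.65522 × 10^6 ft·lbf.
0.31620 × 2.65522 × 10^6 ≈ 839600 ft·lbf.

839600 ft·lbf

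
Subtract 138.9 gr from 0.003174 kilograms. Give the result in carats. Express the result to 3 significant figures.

0.003174 kg = 15.8700 ct and 138.9 gr = 45.0028 ct.
15.8700 − 45.0028 ≈ -29.1 ct.

-29.1 carats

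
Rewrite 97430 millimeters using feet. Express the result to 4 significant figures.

319.7 feet

1 mm = 0.00328084 ft.
97430 × 0.00328084 ≈ 319.7 ft.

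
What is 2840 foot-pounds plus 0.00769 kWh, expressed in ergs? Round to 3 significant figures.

3.15e+11 ergs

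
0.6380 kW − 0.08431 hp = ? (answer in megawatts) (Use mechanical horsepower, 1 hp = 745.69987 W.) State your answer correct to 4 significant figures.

0.6380 kW = 0.000638000 MW and 0.08431 hp = 6.28700 × 10^-5 MW.
0.000638000 − 6.28700 × 10^-5 ≈ 0.0005751 MW.

0.0005751 MW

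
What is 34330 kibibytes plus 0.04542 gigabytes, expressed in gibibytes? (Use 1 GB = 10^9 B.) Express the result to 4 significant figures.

0.07504 GiB

34330 KiB = 0.0327396 GiB and 0.04542 GB = 0.0423007 GiB.
0.0327396 + 0.0423007 ≈ 0.07504 GiB.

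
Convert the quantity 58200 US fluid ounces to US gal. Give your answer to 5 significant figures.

454.69 US gal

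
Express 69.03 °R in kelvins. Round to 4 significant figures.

°R = K × 9/5.
Applying the formula gives 38.35 K.

38.35 K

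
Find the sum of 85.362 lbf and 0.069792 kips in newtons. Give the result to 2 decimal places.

85.362 lbf = 379.709 N and 0.069792 kip = 310.450 N.
379.709 + 310.450 ≈ 690.16 N.

690.16 N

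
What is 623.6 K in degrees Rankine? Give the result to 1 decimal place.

1122.5 degrees Rankine

°R = K × 9/5.
Applying the formula gives 1122.5 °R.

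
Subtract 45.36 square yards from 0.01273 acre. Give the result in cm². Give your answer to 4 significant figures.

135900 cm²

0.01273 acre = 515165 cm² and 45.36 yd² = 379267 cm².
515165 − 379267 ≈ 135900 cm².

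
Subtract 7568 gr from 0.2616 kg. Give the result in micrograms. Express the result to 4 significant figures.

0.2616 kg = 2.61600 × 10^8 μg and 7568 gr = 4.90398 × 10^8 μg.
2.61600 × 10^8 − 4.90398 × 10^8 ≈ -2.288 × 10^8 μg.

-2.288 × 10^8 micrograms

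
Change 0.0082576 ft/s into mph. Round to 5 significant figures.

0.0056302 mph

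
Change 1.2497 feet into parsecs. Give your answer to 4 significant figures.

1.234e-17 parsecs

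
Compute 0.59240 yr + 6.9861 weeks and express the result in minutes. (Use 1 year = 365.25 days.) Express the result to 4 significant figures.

382000 min

0.59240 yr = 311579 min and 6.9861 wk = 70419.9 min.
311579 + 70419.9 ≈ 382000 min.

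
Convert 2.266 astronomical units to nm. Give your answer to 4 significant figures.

1 au = 1.49598e+20 nanometers.
Then 2.266 × 1.49598e+20 ≈ 3.390e+20 nm.

3.390e+20 nanometers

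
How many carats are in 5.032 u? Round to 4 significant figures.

1 atomic mass unit = 8.30270e-24 ct.
5.032 × 8.30270e-24 ≈ 4.178e-23 ct.

4.178e-23 ct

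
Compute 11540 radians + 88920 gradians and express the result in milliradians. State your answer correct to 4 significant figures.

1.294e+7 mrad

11540 rad = 1.15400e+7 mrad and 88920 grad = 1.39675e+6 mrad.
1.15400e+7 + 1.39675e+6 ≈ 1.294e+7 mrad.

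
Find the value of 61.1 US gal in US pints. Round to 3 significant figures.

489 US pt

1 US gallon = 8.00000 US pt.
61.1 × 8.00000 ≈ 489 US pt.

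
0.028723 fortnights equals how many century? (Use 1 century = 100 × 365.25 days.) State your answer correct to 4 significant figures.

1.101e-5 century

1 fortnight = 0.000383299 century.
So 0.028723 × 0.000383299 ≈ 1.101e-5 century.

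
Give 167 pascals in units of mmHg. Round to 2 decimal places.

1.25 mmHg

1 pascal = 0.00750062 millimeters of mercury.
So 167 × 0.00750062 ≈ 1.25 mmHg.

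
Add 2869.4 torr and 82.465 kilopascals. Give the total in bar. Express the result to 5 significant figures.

2869.4 torr = 3.82555 bar and 82.465 kPa = 0.824650 bar.
3.82555 + 0.824650 ≈ 4.6502 bar.

4.6502 bar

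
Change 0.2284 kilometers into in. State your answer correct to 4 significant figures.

8992 in

1 km = 39370.1 in.
So 0.2284 × 39370.1 ≈ 8992 in.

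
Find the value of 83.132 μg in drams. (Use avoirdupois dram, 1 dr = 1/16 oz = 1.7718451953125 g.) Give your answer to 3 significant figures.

1 μg = 5.64383 × 10^-7 dr.
83.132 × 5.64383 × 10^-7 ≈ 4.69 × 10^-5 dr.

4.69 × 10^-5 dr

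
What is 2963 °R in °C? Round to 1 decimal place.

°R = (°C + 273.15) × 9/5.
Applying the formula gives 1373.0 °C.

1373.0 °C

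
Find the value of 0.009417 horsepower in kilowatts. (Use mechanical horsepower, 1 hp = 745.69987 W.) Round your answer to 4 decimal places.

1 horsepower = 0.745700 kW.
Thus 0.009417 × 0.745700 ≈ 0.0070 kW.

0.0070 kW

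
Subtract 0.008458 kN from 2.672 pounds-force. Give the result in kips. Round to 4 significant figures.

0.0007706 kips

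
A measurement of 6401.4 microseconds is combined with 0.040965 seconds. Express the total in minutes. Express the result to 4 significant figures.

6401.4 μs = 0.000106690 min and 0.040965 s = 0.000682750 min.
0.000106690 + 0.000682750 ≈ 0.0007894 min.

0.0007894 min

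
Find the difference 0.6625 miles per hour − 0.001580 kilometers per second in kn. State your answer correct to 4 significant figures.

-2.496 knots

0.6625 mph = 0.575697 kn and 0.001580 km/s = 3.07127 kn.
0.575697 − 3.07127 ≈ -2.496 kn.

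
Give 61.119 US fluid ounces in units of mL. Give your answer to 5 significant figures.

1 US fl oz = 29.5735 mL.
So 61.119 × 29.5735 ≈ 1807.5 mL.

1807.5 milliliters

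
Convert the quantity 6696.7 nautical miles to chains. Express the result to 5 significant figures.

616510 chain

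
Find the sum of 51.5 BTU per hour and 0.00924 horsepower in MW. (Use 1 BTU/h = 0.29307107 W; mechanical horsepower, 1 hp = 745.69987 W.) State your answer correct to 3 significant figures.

2.20 × 10^-5 megawatts

51.5 BTU/h = 1.50932 × 10^-5 MW and 0.00924 hp = 6.89027 × 10^-6 MW.
1.50932 × 10^-5 + 6.89027 × 10^-6 ≈ 2.20 × 10^-5 MW.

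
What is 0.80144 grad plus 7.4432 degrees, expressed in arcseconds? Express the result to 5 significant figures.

0.80144 grad = 2596.67 arcsec and 7.4432 ° = 26795.5 arcsec.
2596.67 + 26795.5 ≈ 29392 arcsec.

29392 arcsec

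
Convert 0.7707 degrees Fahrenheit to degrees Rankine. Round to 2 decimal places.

460.44 degrees Rankine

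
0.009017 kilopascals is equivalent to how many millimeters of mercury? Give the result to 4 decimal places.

1 kilopascal = 7.50062 millimeters of mercury.
Thus 0.009017 × 7.50062 ≈ 0.0676 mmHg.

0.0676 millimeters of mercury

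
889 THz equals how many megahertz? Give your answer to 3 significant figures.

1 terahertz = 1.00000e+6 MHz.
So 889 × 1.00000e+6 ≈ 8.89e+8 MHz.

8.89e+8 megahertz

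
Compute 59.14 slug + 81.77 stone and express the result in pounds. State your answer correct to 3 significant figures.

3050 lb

59.14 slug = 1902.77 lb and 81.77 st = 1144.78 lb.
1902.77 + 1144.78 ≈ 3050 lb.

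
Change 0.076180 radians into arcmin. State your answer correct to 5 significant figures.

1 radian = 3437.75 arcminutes.
Thus 0.076180 × 3437.75 ≈ 261.89 arcmin.

261.89 arcminutes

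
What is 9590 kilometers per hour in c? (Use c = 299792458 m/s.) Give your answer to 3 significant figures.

8.89e-6 times the speed of light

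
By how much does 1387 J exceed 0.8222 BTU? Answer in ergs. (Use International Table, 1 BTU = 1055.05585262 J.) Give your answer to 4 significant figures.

1387 J = 1.38700e+10 erg and 0.8222 BTU = 8.67467e+9 erg.
1.38700e+10 − 8.67467e+9 ≈ 5.195e+9 erg.

5.195e+9 erg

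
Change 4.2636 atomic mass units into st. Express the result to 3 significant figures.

1 atomic mass unit = 2.61490e-28 st.
Thus 4.2636 × 2.61490e-28 ≈ 1.11e-27 st.

1.11e-27 stone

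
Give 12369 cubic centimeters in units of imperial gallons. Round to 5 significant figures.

2.7208 imp gal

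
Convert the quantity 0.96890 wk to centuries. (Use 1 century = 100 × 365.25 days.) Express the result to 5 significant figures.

0.00018569 century

1 wk = 0.000191650 centuries.
Then 0.96890 × 0.000191650 ≈ 0.00018569 century.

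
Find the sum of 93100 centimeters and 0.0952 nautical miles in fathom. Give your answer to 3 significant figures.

605 fathom

93100 cm = 509.077 fathom and 0.0952 nmi = 96.4077 fathom.
509.077 + 96.4077 ≈ 605 fathom.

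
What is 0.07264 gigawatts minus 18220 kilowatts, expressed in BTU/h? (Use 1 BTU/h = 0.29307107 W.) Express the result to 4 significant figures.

0.07264 GW = 2.47858 × 10^8 BTU/h and 18220 kW = 6.21692 × 10^7 BTU/h.
2.47858 × 10^8 − 6.21692 × 10^7 ≈ 1.857 × 10^8 BTU/h.

1.857 × 10^8 BTU per hour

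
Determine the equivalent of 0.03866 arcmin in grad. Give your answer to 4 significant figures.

1 arcmin = 0.0185185 gradians.
Then 0.03866 × 0.0185185 ≈ 0.0007159 grad.

0.0007159 grad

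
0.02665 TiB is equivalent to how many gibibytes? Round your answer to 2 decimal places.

27.29 GiB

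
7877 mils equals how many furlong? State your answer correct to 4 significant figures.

1 mil = 1.26263 × 10^-7 furlong.
So 7877 × 1.26263 × 10^-7 ≈ 0.0009946 furlong.

0.0009946 furlong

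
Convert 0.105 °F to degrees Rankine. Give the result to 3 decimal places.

459.775 °R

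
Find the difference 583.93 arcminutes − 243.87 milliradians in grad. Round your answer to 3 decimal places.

583.93 arcmin = 10.8135 grad and 243.87 mrad = 15.5252 grad.
10.8135 − 15.5252 ≈ -4.712 grad.

-4.712 gradians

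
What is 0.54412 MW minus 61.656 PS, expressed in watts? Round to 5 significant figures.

0.54412 MW = 544120 W and 61.656 PS = 45347.9 W.
544120 − 45347.9 ≈ 498770 W.

498770 watts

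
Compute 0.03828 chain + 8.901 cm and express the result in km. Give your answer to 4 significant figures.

0.03828 chain = 0.000770071 km and 8.901 cm = 8.90100 × 10^-5 km.
0.000770071 + 8.90100 × 10^-5 ≈ 0.0008591 km.

0.0008591 km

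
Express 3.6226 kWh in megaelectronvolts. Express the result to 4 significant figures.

8.140e+19 megaelectronvolts

1 kilowatt-hour = 2.24694e+19 MeV.
3.6226 × 2.24694e+19 ≈ 8.140e+19 MeV.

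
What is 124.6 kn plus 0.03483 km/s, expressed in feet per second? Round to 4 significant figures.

124.6 kn = 210.301 ft/s and 0.03483 km/s = 114.272 ft/s.
210.301 + 114.272 ≈ 324.6 ft/s.

324.6 ft/s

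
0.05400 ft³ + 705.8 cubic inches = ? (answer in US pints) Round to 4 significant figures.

27.67 US pt

0.05400 ft³ = 3.23158 US pt and 705.8 in³ = 24.4433 US pt.
3.23158 + 24.4433 ≈ 27.67 US pt.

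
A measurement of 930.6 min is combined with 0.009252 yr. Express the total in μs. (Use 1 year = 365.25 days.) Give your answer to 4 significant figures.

3.478e+11 microseconds

930.6 min = 5.58360e+10 μs and 0.009252 yr = 2.91971e+11 μs.
5.58360e+10 + 2.91971e+11 ≈ 3.478e+11 μs.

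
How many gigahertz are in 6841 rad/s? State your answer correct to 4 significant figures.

1 radian per second = 1.59155e-10 gigahertz.
Thus 6841 × 1.59155e-10 ≈ 1.089e-6 GHz.

1.089e-6 GHz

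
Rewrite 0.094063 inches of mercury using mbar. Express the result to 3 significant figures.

3.19 millibar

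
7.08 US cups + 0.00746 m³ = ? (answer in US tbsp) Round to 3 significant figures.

618 US tablespoons

7.08 US cup = 113.280 US tbsp and 0.00746 m³ = 504.505 US tbsp.
113.280 + 504.505 ≈ 618 US tbsp.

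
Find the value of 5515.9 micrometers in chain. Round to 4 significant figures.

1 μm = 4.97097e-8 chains.
Thus 5515.9 × 4.97097e-8 ≈ 0.0002742 chain.

0.0002742 chain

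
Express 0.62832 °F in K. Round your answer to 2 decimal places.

255.72 kelvins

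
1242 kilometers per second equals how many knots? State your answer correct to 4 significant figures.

1 kilometer per second = 1943.84 kn.
So 1242 × 1943.84 ≈ 2.414e+6 kn.

2.414e+6 kn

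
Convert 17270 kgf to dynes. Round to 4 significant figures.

1 kilogram-force = 980665 dyn.
17270 × 980665 ≈ 1.694 × 10^10 dyn.

1.694 × 10^10 dynes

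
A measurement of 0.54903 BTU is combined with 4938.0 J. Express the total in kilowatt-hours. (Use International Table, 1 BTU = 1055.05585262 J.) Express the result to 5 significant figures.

0.54903 BTU = 0.000160905 kWh and 4938.0 J = 0.00137167 kWh.
0.000160905 + 0.00137167 ≈ 0.0015326 kWh.

0.0015326 kilowatt-hours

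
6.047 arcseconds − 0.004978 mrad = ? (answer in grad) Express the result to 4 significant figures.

0.001549 grad

6.047 arcsec = 0.00186636 grad and 0.004978 mrad = 0.000316909 grad.
0.00186636 − 0.000316909 ≈ 0.001549 grad.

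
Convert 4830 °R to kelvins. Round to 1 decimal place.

2683.3 K

°R = K × 9/5.
Applying the formula gives 2683.3 K.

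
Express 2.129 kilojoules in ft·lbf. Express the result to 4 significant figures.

1570 foot-pounds

1 kJ = 737.562 foot-pounds.
Thus 2.129 × 737.562 ≈ 1570 ft·lbf.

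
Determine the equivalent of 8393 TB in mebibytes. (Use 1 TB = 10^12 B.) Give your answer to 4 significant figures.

8.004e+9 MiB

1 terabyte = 953674 MiB.
So 8393 × 953674 ≈ 8.004e+9 MiB.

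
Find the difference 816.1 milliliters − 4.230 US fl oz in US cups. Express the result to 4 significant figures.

816.1 mL = 3.44945 US cup and 4.230 US fl oz = 0.528750 US cup.
3.44945 − 0.528750 ≈ 2.921 US cup.

2.921 US cup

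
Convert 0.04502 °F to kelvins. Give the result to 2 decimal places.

255.40 K

K = (°F + 459.67) × 5/9.
Applying the formula gives 255.40 K.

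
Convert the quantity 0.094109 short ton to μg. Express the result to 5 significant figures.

8.5374e+10 micrograms

1 short ton = 9.07185e+11 μg.
Then 0.094109 × 9.07185e+11 ≈ 8.5374e+10 μg.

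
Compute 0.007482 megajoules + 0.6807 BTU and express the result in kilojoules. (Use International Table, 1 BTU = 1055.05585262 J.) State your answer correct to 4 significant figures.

8.200 kilojoules

0.007482 MJ = 7.48200 kJ and 0.6807 BTU = 0.718177 kJ.
7.48200 + 0.718177 ≈ 8.200 kJ.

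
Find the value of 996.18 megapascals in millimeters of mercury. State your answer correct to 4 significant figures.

7.472e+6 mmHg

1 MPa = 7500.62 mmHg.
Then 996.18 × 7500.62 ≈ 7.472e+6 mmHg.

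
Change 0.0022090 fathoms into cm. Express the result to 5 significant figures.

0.40398 centimeters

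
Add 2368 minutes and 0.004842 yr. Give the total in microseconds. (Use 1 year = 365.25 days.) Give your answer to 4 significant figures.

2.949e+11 microseconds

2368 min = 1.42080e+11 μs and 0.004842 yr = 1.52802e+11 μs.
1.42080e+11 + 1.52802e+11 ≈ 2.949e+11 μs.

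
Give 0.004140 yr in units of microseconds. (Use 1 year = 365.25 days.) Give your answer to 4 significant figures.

1.306e+11 microseconds

1 year = 3.15576e+13 microseconds.
Then 0.004140 × 3.15576e+13 ≈ 1.306e+11 μs.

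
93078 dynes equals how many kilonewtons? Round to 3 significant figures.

1 dyn = 1.00000e-8 kilonewtons.
Then 93078 × 1.00000e-8 ≈ 0.000931 kN.

0.000931 kilonewtons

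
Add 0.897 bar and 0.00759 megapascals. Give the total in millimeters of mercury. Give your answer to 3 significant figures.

0.897 bar = 672.805 mmHg and 0.00759 MPa = 56.9297 mmHg.
672.805 + 56.9297 ≈ 730 mmHg.

730 millimeters of mercury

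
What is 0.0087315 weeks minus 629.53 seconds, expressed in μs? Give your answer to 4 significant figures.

0.0087315 wk = 5.28081e+9 μs and 629.53 s = 6.29530e+8 μs.
5.28081e+9 − 6.29530e+8 ≈ 4.651e+9 μs.

4.651e+9 microseconds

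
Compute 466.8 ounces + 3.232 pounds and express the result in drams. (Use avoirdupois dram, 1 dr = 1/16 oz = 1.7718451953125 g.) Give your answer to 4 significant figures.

466.8 oz = 7468.80 dr and 3.232 lb = 827.392 dr.
7468.80 + 827.392 ≈ 8296 dr.

8296 dr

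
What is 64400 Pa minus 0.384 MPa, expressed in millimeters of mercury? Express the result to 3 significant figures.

64400 Pa = 483.040 mmHg and 0.384 MPa = 2880.24 mmHg.
483.040 − 2880.24 ≈ -2400 mmHg.

-2400 mmHg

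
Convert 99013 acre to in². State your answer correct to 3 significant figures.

1 acre = 6.27264e+6 in².
99013 × 6.27264e+6 ≈ 6.21e+11 in².

6.21e+11 in²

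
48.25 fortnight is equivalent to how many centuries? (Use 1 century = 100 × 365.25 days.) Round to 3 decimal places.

1 fortnight = 0.000383299 century.
Thus 48.25 × 0.000383299 ≈ 0.018 century.

0.018 century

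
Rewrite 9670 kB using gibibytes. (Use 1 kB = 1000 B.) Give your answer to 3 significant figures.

0.00901 gibibytes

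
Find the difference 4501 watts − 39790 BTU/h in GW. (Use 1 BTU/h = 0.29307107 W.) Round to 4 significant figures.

-7.160 × 10^-6 gigawatts

4501 W = 4.50100 × 10^-6 GW and 39790 BTU/h = 1.16613 × 10^-5 GW.
4.50100 × 10^-6 − 1.16613 × 10^-5 ≈ -7.160 × 10^-6 GW.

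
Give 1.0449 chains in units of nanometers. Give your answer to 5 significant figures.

2.1020e+10 nanometers

1 chain = 2.01168e+10 nm.
1.0449 × 2.01168e+10 ≈ 2.1020e+10 nm.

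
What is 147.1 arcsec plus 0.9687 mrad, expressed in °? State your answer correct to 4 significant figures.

147.1 arcsec = 0.0408611 ° and 0.9687 mrad = 0.0555024 °.
0.0408611 + 0.0555024 ≈ 0.09636 °.

0.09636 °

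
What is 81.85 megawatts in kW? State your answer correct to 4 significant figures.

81850 kilowatts

1 MW = 1000.00 kW.
So 81.85 × 1000.00 ≈ 81850 kW.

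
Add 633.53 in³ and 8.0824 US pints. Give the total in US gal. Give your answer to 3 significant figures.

633.53 in³ = 2.74255 US gal and 8.0824 US pt = 1.01030 US gal.
2.74255 + 1.01030 ≈ 3.75 US gal.

3.75 US gal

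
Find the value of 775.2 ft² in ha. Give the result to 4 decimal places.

0.0072 hectares

1 square foot = 9.29030 × 10^-6 ha.
So 775.2 × 9.29030 × 10^-6 ≈ 0.0072 ha.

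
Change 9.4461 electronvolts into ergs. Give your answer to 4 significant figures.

1 electronvolt = 1.60218 × 10^-12 erg.
Thus 9.4461 × 1.60218 × 10^-12 ≈ 1.513 × 10^-11 erg.

1.513 × 10^-11 ergs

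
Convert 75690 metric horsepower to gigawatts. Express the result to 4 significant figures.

1 metric horsepower = 7.35499 × 10^-7 GW.
Thus 75690 × 7.35499 × 10^-7 ≈ 0.05567 GW.

0.05567 GW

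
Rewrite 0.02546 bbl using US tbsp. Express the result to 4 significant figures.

273.7 US tablespoons

1 bbl = 10752.0 US tbsp.
So 0.02546 × 10752.0 ≈ 273.7 US tbsp.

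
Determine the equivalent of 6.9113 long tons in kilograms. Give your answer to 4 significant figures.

1 long ton = 1016.05 kg.
So 6.9113 × 1016.05 ≈ 7022 kg.

7022 kg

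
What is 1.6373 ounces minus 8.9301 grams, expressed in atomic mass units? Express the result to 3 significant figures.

2.26 × 10^25 u

1.6373 oz = 2.79528 × 10^25 u and 8.9301 g = 5.37783 × 10^24 u.
2.79528 × 10^25 − 5.37783 × 10^24 ≈ 2.26 × 10^25 u.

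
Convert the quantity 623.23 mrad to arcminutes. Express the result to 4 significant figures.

2143 arcmin

1 milliradian = 3.43775 arcminutes.
So 623.23 × 3.43775 ≈ 2143 arcmin.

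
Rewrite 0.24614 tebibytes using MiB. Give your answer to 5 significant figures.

258100 MiB

1 TiB = 1.04858 × 10^6 mebibytes.
0.24614 × 1.04858 × 10^6 ≈ 258100 MiB.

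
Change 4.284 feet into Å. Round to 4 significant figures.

1.306 × 10^10 angstroms

1 ft = 3.04800 × 10^9 angstroms.
Thus 4.284 × 3.04800 × 10^9 ≈ 1.306 × 10^10 Å.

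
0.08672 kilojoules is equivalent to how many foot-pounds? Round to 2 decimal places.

63.96 ft·lbf

1 kilojoule = 737.562 ft·lbf.
0.08672 × 737.562 ≈ 63.96 ft·lbf.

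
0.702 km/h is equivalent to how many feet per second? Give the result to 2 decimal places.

0.64 ft/s

1 kilometer per hour = 0.911344 feet per second.
Thus 0.702 × 0.911344 ≈ 0.64 ft/s.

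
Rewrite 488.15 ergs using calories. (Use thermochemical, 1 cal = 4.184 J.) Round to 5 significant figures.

1.1667e-5 cal

1 erg = 2.39006e-8 calories.
Then 488.15 × 2.39006e-8 ≈ 1.1667e-5 cal.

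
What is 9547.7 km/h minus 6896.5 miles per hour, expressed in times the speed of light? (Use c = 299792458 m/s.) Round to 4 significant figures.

9547.7 km/h = 8.84658e-6 c and 6896.5 mph = 1.02838e-5 c.
8.84658e-6 − 1.02838e-5 ≈ -1.437e-6 c.

-1.437e-6 times the speed of light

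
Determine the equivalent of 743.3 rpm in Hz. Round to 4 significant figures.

1 revolution per minute = 0.0166667 Hz.
So 743.3 × 0.0166667 ≈ 12.39 Hz.

12.39 hertz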